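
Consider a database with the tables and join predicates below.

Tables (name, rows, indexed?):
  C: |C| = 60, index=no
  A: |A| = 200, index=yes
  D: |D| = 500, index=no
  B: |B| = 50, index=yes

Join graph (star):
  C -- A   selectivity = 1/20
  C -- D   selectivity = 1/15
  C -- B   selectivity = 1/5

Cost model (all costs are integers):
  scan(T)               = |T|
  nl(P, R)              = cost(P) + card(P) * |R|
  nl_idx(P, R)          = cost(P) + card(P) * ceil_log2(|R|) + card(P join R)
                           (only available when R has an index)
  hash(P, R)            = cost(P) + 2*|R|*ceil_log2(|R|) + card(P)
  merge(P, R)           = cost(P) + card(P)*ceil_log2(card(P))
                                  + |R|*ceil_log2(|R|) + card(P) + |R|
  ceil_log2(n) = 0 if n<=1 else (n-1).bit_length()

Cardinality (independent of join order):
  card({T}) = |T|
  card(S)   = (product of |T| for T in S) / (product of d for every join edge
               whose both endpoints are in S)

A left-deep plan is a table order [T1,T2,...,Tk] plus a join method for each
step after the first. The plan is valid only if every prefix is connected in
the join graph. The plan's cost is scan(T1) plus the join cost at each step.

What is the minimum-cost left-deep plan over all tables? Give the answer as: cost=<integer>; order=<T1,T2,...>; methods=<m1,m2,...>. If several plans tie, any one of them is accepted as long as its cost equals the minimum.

Selinger DP (subsets sized 1..n):
  {C}: scan cost=60, card=60
  {A}: scan cost=200, card=200
  {D}: scan cost=500, card=500
  {B}: scan cost=50, card=50
  {AC}: card=600; try (C,hash)→1120, (A,nl_idx)→1140, (A,merge)→2280, (C,merge)→2420, (A,hash)→3320, (A,nl)→12060 …(+1); best=1120 via (C,hash)
  {CD}: card=2000; try (C,hash)→1720, (D,merge)→5480, (C,merge)→5920, (D,hash)→9120, (D,nl)→30060, (C,nl)→30500; best=1720 via (C,hash)
  {BC}: card=600; try (B,hash)→720, (C,hash)→820, (C,merge)→820, (B,merge)→830, (B,nl_idx)→1020, (C,nl)→3050 …(+1); best=720 via (B,hash)
  {ACD}: card=20000; try (A,hash)→6920, (D,hash)→10720, (D,merge)→12720, (A,merge)→27520, (A,nl_idx)→37720, (D,nl)→301120 …(+1); best=6920 via (A,hash)
  {ABC}: card=6000; try (B,hash)→2320, (A,hash)→4520, (B,merge)→8070, (A,merge)→9120, (B,nl_idx)→10720, (A,nl_idx)→11520 …(+2); best=2320 via (B,hash)
  {BCD}: card=20000; try (B,hash)→4320, (D,hash)→10320, (D,merge)→12320, (B,merge)→26070, (B,nl_idx)→33720, (B,nl)→101720 …(+1); best=4320 via (B,hash)
  {ABCD}: card=200000; try (D,hash)→17320, (B,hash)→27520, (A,hash)→27520, (D,merge)→91320, (A,merge)→326120, (B,nl_idx)→326920 …(+5); best=17320 via (D,hash)

cost=17320; order=A,C,B,D; methods=hash,hash,hash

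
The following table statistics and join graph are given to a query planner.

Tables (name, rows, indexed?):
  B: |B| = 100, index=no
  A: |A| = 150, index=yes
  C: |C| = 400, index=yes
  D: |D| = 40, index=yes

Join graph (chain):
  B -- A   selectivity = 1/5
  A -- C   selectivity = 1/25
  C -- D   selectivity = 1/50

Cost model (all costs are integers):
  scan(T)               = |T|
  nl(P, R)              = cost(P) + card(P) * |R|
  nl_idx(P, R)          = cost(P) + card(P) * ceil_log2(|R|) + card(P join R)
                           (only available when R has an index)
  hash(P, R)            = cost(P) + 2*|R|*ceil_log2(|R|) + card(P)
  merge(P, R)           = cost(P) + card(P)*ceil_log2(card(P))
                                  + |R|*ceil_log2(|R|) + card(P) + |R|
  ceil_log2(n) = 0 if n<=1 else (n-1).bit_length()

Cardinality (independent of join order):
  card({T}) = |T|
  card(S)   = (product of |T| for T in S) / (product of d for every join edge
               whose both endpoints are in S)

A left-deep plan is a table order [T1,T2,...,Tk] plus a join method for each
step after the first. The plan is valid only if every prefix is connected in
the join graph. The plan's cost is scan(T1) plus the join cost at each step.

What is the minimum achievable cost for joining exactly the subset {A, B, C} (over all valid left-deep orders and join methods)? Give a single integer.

Selinger DP over subsets of {A,B,C}:
  {B}: scan cost=100, card=100
  {A}: scan cost=150, card=150
  {C}: scan cost=400, card=400
  {AB}: card=3000; try (B,hash)→1700, (A,merge)→2250, (B,merge)→2300, (A,hash)→2600, (A,nl_idx)→3900, (A,nl)→15100 …(+1); best=1700 via (B,hash)
  {AC}: card=2400; try (A,hash)→3200, (C,nl_idx)→3900, (C,merge)→5500, (A,merge)→5750, (A,nl_idx)→6000, (C,hash)→7500 …(+2); best=3200 via (A,hash)
  {ABC}: card=48000; try (B,hash)→7000, (C,hash)→11900, (B,merge)→35200, (C,merge)→44700, (C,nl_idx)→76700, (B,nl)→243200 …(+1); best=7000 via (B,hash)

7000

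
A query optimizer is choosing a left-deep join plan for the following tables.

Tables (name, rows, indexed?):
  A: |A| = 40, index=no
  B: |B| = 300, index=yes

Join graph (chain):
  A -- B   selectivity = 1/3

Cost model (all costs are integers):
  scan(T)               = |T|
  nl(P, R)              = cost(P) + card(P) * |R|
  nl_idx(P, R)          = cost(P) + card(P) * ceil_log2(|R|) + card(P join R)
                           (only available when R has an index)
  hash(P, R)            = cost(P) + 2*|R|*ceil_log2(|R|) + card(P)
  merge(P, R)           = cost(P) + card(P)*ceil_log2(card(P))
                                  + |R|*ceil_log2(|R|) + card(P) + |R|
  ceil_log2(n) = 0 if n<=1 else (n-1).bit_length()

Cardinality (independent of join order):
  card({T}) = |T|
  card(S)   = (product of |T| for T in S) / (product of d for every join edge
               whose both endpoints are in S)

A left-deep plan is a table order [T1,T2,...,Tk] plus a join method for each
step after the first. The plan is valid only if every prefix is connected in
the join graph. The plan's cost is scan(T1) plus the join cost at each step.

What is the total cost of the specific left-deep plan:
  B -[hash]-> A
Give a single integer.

1080

step 1: scan B: cost=300, card=300
step 2: join A via hash
    card(P join A) = 300*40/(3) = 4000
    cost = 300 + 2*40*6 + 300 = 1080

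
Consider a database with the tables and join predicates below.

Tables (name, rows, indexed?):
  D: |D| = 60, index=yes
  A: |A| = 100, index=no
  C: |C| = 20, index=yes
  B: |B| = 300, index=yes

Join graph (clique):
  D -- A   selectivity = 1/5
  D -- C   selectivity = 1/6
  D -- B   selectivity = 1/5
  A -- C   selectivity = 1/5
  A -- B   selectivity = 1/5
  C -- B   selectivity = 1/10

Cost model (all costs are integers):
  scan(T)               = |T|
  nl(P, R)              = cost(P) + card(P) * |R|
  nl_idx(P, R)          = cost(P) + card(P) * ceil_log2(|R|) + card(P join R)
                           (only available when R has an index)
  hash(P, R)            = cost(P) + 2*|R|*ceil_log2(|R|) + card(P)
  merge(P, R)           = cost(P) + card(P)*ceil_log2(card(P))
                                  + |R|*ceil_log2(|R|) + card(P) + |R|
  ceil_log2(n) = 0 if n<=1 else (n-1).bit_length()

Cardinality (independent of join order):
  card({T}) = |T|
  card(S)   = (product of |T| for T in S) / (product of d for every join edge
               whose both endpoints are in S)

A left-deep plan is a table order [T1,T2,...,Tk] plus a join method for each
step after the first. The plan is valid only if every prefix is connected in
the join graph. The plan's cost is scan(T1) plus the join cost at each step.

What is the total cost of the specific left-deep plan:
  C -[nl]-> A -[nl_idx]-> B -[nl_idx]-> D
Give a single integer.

step 1: scan C: cost=20, card=20
step 2: join A via nl
    card(P join A) = 20*100/(5) = 400
    cost = 20 + 20*100 = 2020
step 3: join B via nl_idx
    card(P join B) = 400*300/(5*10) = 2400
    cost = 2020 + 400*9 + 2400 = 8020
step 4: join D via nl_idx
    card(P join D) = 2400*60/(5*6*5) = 960
    cost = 8020 + 2400*6 + 960 = 23380

23380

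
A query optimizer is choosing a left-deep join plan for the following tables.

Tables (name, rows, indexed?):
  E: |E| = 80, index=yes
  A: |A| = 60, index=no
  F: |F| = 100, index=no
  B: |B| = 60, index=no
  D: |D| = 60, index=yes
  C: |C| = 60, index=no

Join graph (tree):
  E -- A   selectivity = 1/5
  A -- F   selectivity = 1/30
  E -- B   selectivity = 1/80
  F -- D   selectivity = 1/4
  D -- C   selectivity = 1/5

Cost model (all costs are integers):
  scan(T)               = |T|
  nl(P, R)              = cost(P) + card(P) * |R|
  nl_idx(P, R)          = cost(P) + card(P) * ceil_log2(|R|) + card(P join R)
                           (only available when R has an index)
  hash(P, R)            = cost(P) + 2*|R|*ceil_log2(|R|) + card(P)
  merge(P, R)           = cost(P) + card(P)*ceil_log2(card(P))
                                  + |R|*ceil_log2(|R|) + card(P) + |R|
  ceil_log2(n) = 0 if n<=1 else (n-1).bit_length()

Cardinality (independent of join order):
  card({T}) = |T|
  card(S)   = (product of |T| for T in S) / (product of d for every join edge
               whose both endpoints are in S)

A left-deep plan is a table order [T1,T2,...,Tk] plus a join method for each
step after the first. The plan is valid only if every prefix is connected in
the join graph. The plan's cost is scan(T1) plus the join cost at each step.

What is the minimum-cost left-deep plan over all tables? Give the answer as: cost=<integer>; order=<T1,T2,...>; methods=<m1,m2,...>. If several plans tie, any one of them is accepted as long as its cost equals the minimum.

Selinger DP (subsets sized 1..n):
  {E}: scan cost=80, card=80
  {A}: scan cost=60, card=60
  {F}: scan cost=100, card=100
  {B}: scan cost=60, card=60
  {D}: scan cost=60, card=60
  {C}: scan cost=60, card=60
  {AE}: card=960; try (A,hash)→880, (E,merge)→1120, (A,merge)→1140, (E,hash)→1240, (E,nl_idx)→1440, (E,nl)→4860 …(+1); best=880 via (A,hash)
  {BE}: card=60; try (E,nl_idx)→540, (B,hash)→880, (E,merge)→1120, (B,merge)→1140, (E,hash)→1240, (E,nl)→4860 …(+1); best=540 via (E,nl_idx)
  {AF}: card=200; try (A,hash)→920, (F,merge)→1280, (A,merge)→1320, (F,hash)→1520, (F,nl)→6060, (A,nl)→6100; best=920 via (A,hash)
  {DF}: card=1500; try (D,hash)→920, (F,merge)→1280, (D,merge)→1320, (F,hash)→1520, (D,nl_idx)→2200, (F,nl)→6060 …(+1); best=920 via (D,hash)
  {CD}: card=720; try (D,hash)→840, (C,hash)→840, (D,merge)→900, (C,merge)→900, (D,nl_idx)→1140, (D,nl)→3660 …(+1); best=840 via (D,hash)
  {AEF}: card=3200; try (E,hash)→2240, (F,hash)→3240, (E,merge)→3360, (E,nl_idx)→5520, (F,merge)→12240, (E,nl)→16920 …(+1); best=2240 via (E,hash)
  {ABE}: card=720; try (A,hash)→1320, (A,merge)→1380, (B,hash)→2560, (A,nl)→4140, (B,merge)→11860, (B,nl)→58480; best=1320 via (A,hash)
  {ADF}: card=3000; try (D,hash)→1840, (D,merge)→3140, (A,hash)→3140, (D,nl_idx)→5120, (D,nl)→12920, (A,merge)→19340 …(+1); best=1840 via (D,hash)
  {CDF}: card=18000; try (F,hash)→2960, (C,hash)→3140, (F,merge)→9560, (C,merge)→19340, (F,nl)→72840, (C,nl)→90920; best=2960 via (F,hash)
  {ABEF}: card=2400; try (F,hash)→3440, (B,hash)→6160, (F,merge)→10040, (B,merge)→44260, (F,nl)→73320, (B,nl)→194240; best=3440 via (F,hash)
  {ADEF}: card=48000; try (E,hash)→5960, (D,hash)→6160, (E,merge)→41480, (D,merge)→44260, (D,nl_idx)→69440, (E,nl_idx)→70840 …(+2); best=5960 via (E,hash)
  {ACDF}: card=36000; try (C,hash)→5560, (A,hash)→21680, (C,merge)→41260, (C,nl)→181840, (A,merge)→291380, (A,nl)→1082960; best=5560 via (C,hash)
  {ABDEF}: card=36000; try (D,hash)→6560, (D,merge)→35060, (D,nl_idx)→53840, (B,hash)→54680, (D,nl)→147440, (B,merge)→822380 …(+1); best=6560 via (D,hash)
  {ACDEF}: card=576000; try (E,hash)→42680, (C,hash)→54680, (E,merge)→618200, (C,merge)→822380, (E,nl_idx)→833560, (E,nl)→2885560 …(+1); best=42680 via (E,hash)
  {ABCDEF}: card=432000; try (C,hash)→43280, (C,merge)→618980, (B,hash)→619400, (C,nl)→2166560, (B,merge)→12139100, (B,nl)→34602680; best=43280 via (C,hash)

cost=43280; order=B,E,A,F,D,C; methods=nl_idx,hash,hash,hash,hash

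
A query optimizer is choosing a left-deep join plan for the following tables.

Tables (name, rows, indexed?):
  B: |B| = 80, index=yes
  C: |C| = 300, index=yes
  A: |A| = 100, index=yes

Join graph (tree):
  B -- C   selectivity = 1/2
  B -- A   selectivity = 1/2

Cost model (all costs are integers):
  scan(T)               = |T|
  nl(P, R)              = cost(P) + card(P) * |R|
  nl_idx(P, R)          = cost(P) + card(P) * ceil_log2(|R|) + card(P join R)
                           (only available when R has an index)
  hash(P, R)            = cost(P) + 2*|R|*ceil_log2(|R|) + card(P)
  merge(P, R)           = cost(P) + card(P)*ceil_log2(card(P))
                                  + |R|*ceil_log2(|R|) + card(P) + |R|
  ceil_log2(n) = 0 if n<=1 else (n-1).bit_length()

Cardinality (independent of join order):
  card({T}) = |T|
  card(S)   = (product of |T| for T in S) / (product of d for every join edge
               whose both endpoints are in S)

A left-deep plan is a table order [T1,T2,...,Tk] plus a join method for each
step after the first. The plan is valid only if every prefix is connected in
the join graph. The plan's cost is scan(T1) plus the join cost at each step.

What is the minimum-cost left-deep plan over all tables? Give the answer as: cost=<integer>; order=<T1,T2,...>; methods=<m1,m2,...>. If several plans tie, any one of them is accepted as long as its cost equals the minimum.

Selinger DP (subsets sized 1..n):
  {B}: scan cost=80, card=80
  {C}: scan cost=300, card=300
  {A}: scan cost=100, card=100
  {BC}: card=12000; try (B,hash)→1720, (C,merge)→3720, (B,merge)→3940, (C,hash)→5560, (C,nl_idx)→12800, (B,nl_idx)→14400 …(+2); best=1720 via (B,hash)
  {AB}: card=4000; try (B,hash)→1320, (A,merge)→1520, (B,merge)→1540, (A,hash)→1560, (A,nl_idx)→4640, (B,nl_idx)→4800 …(+2); best=1320 via (B,hash)
  {ABC}: card=600000; try (C,hash)→10720, (A,hash)→15120, (C,merge)→56320, (A,merge)→182520, (C,nl_idx)→637320, (A,nl_idx)→685720 …(+2); best=10720 via (C,hash)

cost=10720; order=A,B,C; methods=hash,hash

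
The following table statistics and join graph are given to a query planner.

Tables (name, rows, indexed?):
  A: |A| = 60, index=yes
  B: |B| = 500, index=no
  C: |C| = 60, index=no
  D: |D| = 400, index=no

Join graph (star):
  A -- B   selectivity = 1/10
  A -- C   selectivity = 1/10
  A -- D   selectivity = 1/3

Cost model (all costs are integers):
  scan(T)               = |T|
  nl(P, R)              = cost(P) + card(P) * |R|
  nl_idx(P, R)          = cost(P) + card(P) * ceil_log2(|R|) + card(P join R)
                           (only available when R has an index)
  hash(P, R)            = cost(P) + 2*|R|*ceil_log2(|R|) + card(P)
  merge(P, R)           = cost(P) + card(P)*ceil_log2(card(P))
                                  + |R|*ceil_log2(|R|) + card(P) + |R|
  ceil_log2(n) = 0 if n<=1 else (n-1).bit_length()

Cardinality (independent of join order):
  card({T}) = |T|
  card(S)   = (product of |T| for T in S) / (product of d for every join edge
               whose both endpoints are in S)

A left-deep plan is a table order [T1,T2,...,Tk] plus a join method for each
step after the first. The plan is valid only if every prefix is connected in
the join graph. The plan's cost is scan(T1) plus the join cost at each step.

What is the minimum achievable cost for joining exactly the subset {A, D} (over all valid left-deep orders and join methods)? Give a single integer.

1520

Selinger DP over subsets of {A,D}:
  {A}: scan cost=60, card=60
  {D}: scan cost=400, card=400
  {AD}: card=8000; try (A,hash)→1520, (D,merge)→4480, (A,merge)→4820, (D,hash)→7320, (A,nl_idx)→10800, (D,nl)→24060 …(+1); best=1520 via (A,hash)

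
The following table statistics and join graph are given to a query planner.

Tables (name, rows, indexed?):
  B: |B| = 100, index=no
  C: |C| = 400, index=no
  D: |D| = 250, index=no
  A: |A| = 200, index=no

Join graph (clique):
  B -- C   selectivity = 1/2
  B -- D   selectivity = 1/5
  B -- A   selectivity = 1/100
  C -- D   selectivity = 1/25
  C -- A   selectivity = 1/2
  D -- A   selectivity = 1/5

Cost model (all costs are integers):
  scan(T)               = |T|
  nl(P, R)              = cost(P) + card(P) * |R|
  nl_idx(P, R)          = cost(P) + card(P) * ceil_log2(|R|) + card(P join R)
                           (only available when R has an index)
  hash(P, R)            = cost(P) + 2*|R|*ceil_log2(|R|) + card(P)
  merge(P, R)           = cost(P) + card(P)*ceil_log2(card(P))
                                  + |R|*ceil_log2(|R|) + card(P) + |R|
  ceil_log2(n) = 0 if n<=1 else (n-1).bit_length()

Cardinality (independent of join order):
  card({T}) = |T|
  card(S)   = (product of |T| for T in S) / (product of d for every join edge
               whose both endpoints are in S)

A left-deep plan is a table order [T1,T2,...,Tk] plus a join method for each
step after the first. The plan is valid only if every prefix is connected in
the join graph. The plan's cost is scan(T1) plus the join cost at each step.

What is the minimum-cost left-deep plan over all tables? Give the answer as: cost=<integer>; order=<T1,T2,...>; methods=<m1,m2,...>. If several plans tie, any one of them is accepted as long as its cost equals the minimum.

Selinger DP (subsets sized 1..n):
  {B}: scan cost=100, card=100
  {C}: scan cost=400, card=400
  {D}: scan cost=250, card=250
  {A}: scan cost=200, card=200
  {BC}: card=20000; try (B,hash)→2200, (C,merge)→4900, (B,merge)→5200, (C,hash)→7400, (C,nl)→40100, (B,nl)→40400; best=2200 via (B,hash)
  {BD}: card=5000; try (B,hash)→1900, (D,merge)→3150, (B,merge)→3300, (D,hash)→4200, (D,nl)→25100, (B,nl)→25250; best=1900 via (B,hash)
  {AB}: card=200; try (B,hash)→1800, (A,merge)→2700, (B,merge)→2800, (A,hash)→3400, (A,nl)→20100, (B,nl)→20200; best=1800 via (B,hash)
  {CD}: card=4000; try (D,hash)→4800, (C,merge)→6500, (D,merge)→6650, (C,hash)→7700, (C,nl)→100250, (D,nl)→100400; best=4800 via (D,hash)
  {AC}: card=40000; try (A,hash)→4000, (C,merge)→6000, (A,merge)→6200, (C,hash)→7600, (C,nl)→80200, (A,nl)→80400; best=4000 via (A,hash)
  {AD}: card=10000; try (A,hash)→3700, (D,merge)→4250, (A,merge)→4300, (D,hash)→4400, (D,nl)→50200, (A,nl)→50250; best=3700 via (A,hash)
  {BCD}: card=40000; try (B,hash)→10200, (C,hash)→14100, (D,hash)→26200, (B,merge)→57600, (C,merge)→75900, (D,merge)→324450 …(+3); best=10200 via (B,hash)
  {ABC}: card=20000; try (C,merge)→7600, (C,hash)→9200, (A,hash)→25400, (B,hash)→45400, (C,nl)→81800, (A,merge)→324000 …(+3); best=7600 via (C,merge)
  {ABD}: card=2000; try (D,merge)→5850, (D,hash)→6000, (A,hash)→10100, (B,hash)→15100, (D,nl)→51800, (A,merge)→73700 …(+3); best=5850 via (D,merge)
  {ACD}: card=80000; try (A,hash)→12000, (C,hash)→20900, (D,hash)→48000, (A,merge)→58600, (C,merge)→157700, (D,merge)→686250 …(+3); best=12000 via (A,hash)
  {ABCD}: card=8000; try (C,hash)→15050, (D,hash)→31600, (C,merge)→33850, (A,hash)→53400, (B,hash)→93400, (D,merge)→329850 …(+6); best=15050 via (C,hash)

cost=15050; order=A,B,D,C; methods=hash,merge,hash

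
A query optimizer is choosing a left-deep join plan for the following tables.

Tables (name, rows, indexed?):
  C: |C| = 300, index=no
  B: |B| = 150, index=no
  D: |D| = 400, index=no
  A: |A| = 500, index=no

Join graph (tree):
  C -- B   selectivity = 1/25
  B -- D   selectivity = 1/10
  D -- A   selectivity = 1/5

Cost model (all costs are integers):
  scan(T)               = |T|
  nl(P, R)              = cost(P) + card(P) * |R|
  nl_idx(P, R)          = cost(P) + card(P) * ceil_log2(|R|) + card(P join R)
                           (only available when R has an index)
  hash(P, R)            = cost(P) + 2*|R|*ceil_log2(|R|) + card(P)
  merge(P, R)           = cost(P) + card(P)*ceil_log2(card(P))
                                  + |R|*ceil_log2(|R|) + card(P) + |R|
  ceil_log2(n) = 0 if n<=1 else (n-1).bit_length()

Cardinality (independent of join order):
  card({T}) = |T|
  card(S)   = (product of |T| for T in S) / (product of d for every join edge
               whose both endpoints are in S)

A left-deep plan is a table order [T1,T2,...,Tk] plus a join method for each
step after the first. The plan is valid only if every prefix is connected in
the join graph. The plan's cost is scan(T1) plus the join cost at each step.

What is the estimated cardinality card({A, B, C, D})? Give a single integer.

7200000

Tables in S: A(500), B(150), C(300), D(400)
Edges inside S: C-B(d=25), B-D(d=10), D-A(d=5)
numerator = 500 * 150 * 300 * 400 = 9000000000
denominator = 25 * 10 * 5 = 1250
card(S) = 9000000000 / 1250 = 7200000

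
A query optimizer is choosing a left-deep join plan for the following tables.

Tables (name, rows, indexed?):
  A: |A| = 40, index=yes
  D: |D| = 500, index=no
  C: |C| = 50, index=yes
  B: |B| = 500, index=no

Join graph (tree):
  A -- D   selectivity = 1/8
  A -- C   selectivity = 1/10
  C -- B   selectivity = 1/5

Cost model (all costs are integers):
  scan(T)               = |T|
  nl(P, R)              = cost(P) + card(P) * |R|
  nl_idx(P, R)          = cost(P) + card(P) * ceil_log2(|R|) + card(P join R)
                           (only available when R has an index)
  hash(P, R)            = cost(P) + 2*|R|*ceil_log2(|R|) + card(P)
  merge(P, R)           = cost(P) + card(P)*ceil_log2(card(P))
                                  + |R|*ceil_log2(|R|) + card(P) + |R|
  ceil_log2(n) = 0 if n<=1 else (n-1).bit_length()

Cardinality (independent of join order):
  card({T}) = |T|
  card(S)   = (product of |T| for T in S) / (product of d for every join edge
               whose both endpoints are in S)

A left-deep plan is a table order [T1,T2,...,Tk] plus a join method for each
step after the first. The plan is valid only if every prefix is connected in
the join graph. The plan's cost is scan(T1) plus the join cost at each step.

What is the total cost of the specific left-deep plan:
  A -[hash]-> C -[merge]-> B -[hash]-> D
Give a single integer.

36480

step 1: scan A: cost=40, card=40
step 2: join C via hash
    card(P join C) = 40*50/(10) = 200
    cost = 40 + 2*50*6 + 40 = 680
step 3: join B via merge
    card(P join B) = 200*500/(5) = 20000
    cost = 680 + 200*8 + 500*9 + 200 + 500 = 7480
step 4: join D via hash
    card(P join D) = 20000*500/(8) = 1250000
    cost = 7480 + 2*500*9 + 20000 = 36480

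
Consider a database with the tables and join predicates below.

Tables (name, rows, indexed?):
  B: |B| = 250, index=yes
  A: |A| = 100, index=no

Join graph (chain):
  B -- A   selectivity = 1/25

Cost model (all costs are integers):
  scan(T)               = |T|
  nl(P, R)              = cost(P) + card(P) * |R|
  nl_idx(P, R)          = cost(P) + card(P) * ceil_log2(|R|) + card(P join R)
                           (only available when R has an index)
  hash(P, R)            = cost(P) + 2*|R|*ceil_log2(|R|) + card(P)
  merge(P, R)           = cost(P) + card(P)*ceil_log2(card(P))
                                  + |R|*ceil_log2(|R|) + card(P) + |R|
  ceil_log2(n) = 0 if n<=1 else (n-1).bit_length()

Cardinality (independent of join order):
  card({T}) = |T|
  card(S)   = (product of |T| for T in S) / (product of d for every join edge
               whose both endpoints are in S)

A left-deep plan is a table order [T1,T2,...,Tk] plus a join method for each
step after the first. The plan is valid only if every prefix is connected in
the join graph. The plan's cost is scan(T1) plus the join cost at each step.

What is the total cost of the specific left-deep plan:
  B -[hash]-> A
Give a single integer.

1900

step 1: scan B: cost=250, card=250
step 2: join A via hash
    card(P join A) = 250*100/(25) = 1000
    cost = 250 + 2*100*7 + 250 = 1900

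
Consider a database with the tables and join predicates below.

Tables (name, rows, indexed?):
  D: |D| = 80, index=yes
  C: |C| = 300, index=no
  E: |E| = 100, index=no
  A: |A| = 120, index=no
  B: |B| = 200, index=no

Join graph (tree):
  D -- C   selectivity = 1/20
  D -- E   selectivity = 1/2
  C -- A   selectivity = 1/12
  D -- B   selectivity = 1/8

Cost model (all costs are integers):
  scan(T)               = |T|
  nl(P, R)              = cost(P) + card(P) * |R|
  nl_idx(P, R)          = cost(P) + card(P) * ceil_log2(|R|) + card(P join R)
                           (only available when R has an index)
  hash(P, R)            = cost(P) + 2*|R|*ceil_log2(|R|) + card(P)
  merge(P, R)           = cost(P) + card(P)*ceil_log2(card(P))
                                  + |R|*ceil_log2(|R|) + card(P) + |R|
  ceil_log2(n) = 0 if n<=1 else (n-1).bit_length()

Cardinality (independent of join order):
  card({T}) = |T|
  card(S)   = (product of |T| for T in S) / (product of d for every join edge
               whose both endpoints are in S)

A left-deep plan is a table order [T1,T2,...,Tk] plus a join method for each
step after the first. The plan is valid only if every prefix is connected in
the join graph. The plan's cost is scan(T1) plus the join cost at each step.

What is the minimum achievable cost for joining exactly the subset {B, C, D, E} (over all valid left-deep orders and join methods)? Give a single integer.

Selinger DP over subsets of {B,C,D,E}:
  {D}: scan cost=80, card=80
  {C}: scan cost=300, card=300
  {E}: scan cost=100, card=100
  {B}: scan cost=200, card=200
  {CD}: card=1200; try (D,hash)→1720, (D,nl_idx)→3600, (C,merge)→3720, (D,merge)→3940, (C,hash)→5560, (C,nl)→24080 …(+1); best=1720 via (D,hash)
  {DE}: card=4000; try (D,hash)→1320, (E,merge)→1520, (D,merge)→1540, (E,hash)→1560, (D,nl_idx)→4800, (E,nl)→8080 …(+1); best=1320 via (D,hash)
  {BD}: card=2000; try (D,hash)→1520, (B,merge)→2520, (D,merge)→2640, (B,hash)→3360, (D,nl_idx)→3600, (B,nl)→16080 …(+1); best=1520 via (D,hash)
  {CDE}: card=60000; try (E,hash)→4320, (C,hash)→10720, (E,merge)→16920, (C,merge)→56320, (E,nl)→121720, (C,nl)→1201320; best=4320 via (E,hash)
  {BCD}: card=30000; try (B,hash)→6120, (C,hash)→8920, (B,merge)→17920, (C,merge)→28520, (B,nl)→241720, (C,nl)→601520; best=6120 via (B,hash)
  {BDE}: card=100000; try (E,hash)→4920, (B,hash)→8520, (E,merge)→26320, (B,merge)→55120, (E,nl)→201520, (B,nl)→801320; best=4920 via (E,hash)
  {BCDE}: card=1500000; try (E,hash)→37520, (B,hash)→67520, (C,hash)→110320, (E,merge)→486920, (B,merge)→1026120, (C,merge)→1807920 …(+3); best=37520 via (E,hash)

37520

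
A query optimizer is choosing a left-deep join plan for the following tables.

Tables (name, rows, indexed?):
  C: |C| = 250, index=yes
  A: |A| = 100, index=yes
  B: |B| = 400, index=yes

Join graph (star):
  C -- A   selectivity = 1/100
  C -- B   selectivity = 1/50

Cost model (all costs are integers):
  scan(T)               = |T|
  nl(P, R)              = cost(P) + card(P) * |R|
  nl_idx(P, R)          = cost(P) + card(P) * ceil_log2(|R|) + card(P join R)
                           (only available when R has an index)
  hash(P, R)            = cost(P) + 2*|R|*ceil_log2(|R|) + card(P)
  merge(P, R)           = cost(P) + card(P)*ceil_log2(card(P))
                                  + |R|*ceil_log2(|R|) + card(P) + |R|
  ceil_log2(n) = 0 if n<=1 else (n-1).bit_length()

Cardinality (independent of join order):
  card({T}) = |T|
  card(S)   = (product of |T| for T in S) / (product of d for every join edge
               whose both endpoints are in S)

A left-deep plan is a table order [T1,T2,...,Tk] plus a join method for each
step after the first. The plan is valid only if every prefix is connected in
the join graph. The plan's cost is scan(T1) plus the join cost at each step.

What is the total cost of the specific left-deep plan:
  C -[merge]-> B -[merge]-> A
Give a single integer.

31300

step 1: scan C: cost=250, card=250
step 2: join B via merge
    card(P join B) = 250*400/(50) = 2000
    cost = 250 + 250*8 + 400*9 + 250 + 400 = 6500
step 3: join A via merge
    card(P join A) = 2000*100/(100) = 2000
    cost = 6500 + 2000*11 + 100*7 + 2000 + 100 = 31300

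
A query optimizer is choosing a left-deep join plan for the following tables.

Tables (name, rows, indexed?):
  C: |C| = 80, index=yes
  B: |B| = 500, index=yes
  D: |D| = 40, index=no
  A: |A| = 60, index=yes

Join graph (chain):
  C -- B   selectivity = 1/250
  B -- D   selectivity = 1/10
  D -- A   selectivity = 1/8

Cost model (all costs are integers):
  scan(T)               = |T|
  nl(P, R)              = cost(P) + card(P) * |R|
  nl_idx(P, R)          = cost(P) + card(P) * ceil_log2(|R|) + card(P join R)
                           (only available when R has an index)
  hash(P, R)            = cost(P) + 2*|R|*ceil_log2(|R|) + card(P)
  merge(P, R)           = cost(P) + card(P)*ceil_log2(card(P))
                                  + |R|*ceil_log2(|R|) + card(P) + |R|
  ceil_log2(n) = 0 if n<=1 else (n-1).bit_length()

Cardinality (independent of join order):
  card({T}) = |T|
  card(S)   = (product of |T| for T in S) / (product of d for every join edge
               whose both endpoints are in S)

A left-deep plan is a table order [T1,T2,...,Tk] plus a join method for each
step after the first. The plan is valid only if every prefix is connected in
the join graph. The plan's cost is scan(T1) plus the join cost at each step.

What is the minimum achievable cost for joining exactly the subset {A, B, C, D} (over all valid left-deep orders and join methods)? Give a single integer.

2960

Selinger DP over subsets of {A,B,C,D}:
  {C}: scan cost=80, card=80
  {B}: scan cost=500, card=500
  {D}: scan cost=40, card=40
  {A}: scan cost=60, card=60
  {BC}: card=160; try (B,nl_idx)→960, (C,hash)→2120, (C,nl_idx)→4160, (B,merge)→5720, (C,merge)→6140, (B,hash)→9160 …(+2); best=960 via (B,nl_idx)
  {BD}: card=2000; try (D,hash)→1480, (B,nl_idx)→2400, (B,merge)→5320, (D,merge)→5780, (B,hash)→9080, (B,nl)→20040 …(+1); best=1480 via (D,hash)
  {AD}: card=300; try (A,nl_idx)→580, (D,hash)→600, (A,merge)→740, (D,merge)→760, (A,hash)→800, (A,nl)→2440 …(+1); best=580 via (A,nl_idx)
  {BCD}: card=640; try (D,hash)→1600, (D,merge)→2680, (C,hash)→4600, (D,nl)→7360, (C,nl_idx)→16120, (C,merge)→26120 …(+1); best=1600 via (D,hash)
  {ABD}: card=15000; try (A,hash)→4200, (B,merge)→8580, (B,hash)→9880, (B,nl_idx)→18280, (A,merge)→25900, (A,nl_idx)→28480 …(+2); best=4200 via (A,hash)
  {ABCD}: card=4800; try (A,hash)→2960, (A,merge)→9060, (A,nl_idx)→10240, (C,hash)→20320, (A,nl)→40000, (C,nl_idx)→114000 …(+2); best=2960 via (A,hash)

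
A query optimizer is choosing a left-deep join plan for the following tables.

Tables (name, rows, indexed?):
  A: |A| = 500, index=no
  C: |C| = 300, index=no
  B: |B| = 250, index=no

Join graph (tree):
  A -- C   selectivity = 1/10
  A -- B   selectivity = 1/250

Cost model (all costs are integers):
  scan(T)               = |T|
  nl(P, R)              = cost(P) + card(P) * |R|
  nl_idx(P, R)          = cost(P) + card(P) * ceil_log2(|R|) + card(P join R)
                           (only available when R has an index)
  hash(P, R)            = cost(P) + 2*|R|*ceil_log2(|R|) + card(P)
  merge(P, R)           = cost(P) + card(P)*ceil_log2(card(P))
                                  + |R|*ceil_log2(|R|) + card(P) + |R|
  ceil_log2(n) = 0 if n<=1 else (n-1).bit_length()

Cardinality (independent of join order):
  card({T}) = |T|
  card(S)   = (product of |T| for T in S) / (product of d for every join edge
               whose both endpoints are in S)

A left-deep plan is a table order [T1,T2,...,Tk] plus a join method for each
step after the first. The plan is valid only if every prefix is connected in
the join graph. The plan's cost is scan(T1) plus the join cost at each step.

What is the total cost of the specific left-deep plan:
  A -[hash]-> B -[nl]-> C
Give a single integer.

step 1: scan A: cost=500, card=500
step 2: join B via hash
    card(P join B) = 500*250/(250) = 500
    cost = 500 + 2*250*8 + 500 = 5000
step 3: join C via nl
    card(P join C) = 500*300/(10) = 15000
    cost = 5000 + 500*300 = 155000

155000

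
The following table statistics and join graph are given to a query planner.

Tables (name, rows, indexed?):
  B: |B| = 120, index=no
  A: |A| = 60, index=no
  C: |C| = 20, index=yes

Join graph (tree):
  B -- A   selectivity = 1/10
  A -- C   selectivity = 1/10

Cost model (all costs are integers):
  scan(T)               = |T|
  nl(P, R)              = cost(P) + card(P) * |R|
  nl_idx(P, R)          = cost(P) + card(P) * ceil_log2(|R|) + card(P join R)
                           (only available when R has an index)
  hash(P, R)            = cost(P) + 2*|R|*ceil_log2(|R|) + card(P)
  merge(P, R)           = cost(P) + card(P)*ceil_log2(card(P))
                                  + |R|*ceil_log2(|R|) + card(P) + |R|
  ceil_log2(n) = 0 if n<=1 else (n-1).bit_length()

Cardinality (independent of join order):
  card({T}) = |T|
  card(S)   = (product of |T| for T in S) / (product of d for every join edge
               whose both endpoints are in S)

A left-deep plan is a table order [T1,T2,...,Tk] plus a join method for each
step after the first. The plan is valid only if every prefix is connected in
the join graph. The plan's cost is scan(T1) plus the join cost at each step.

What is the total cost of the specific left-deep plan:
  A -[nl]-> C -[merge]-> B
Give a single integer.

step 1: scan A: cost=60, card=60
step 2: join C via nl
    card(P join C) = 60*20/(10) = 120
    cost = 60 + 60*20 = 1260
step 3: join B via merge
    card(P join B) = 120*120/(10) = 1440
    cost = 1260 + 120*7 + 120*7 + 120 + 120 = 3180

3180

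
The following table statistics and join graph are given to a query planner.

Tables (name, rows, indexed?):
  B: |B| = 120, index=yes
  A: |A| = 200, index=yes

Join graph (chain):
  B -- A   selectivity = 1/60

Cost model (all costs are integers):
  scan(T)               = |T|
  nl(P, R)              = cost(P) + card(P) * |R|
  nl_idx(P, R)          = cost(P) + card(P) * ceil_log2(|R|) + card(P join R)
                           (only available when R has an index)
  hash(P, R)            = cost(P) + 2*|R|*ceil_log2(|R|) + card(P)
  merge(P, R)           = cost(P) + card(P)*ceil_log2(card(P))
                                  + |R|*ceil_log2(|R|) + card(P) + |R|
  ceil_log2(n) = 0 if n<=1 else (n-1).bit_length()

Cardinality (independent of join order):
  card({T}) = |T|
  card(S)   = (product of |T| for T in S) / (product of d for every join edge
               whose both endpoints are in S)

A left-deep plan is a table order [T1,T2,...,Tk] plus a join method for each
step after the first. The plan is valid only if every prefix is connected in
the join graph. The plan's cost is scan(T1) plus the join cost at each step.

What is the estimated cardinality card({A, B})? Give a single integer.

Tables in S: A(200), B(120)
Edges inside S: B-A(d=60)
numerator = 200 * 120 = 24000
denominator = 60 = 60
card(S) = 24000 / 60 = 400

400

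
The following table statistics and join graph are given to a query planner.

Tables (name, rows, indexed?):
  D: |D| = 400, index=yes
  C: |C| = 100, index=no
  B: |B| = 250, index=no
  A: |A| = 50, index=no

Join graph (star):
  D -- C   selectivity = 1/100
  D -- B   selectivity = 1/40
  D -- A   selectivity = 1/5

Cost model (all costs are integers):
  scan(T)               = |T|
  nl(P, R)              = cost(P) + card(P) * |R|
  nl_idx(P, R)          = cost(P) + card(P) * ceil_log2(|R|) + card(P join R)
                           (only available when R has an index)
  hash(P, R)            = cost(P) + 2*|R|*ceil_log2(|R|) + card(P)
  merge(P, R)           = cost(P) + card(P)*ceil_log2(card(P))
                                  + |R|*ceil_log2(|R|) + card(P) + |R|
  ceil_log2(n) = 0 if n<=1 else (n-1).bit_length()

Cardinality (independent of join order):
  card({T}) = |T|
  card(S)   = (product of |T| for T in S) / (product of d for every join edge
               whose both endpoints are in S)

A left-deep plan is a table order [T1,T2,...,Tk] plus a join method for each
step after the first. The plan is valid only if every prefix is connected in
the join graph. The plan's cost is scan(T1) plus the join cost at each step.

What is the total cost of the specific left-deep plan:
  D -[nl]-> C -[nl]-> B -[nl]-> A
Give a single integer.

265400

step 1: scan D: cost=400, card=400
step 2: join C via nl
    card(P join C) = 400*100/(100) = 400
    cost = 400 + 400*100 = 40400
step 3: join B via nl
    card(P join B) = 400*250/(40) = 2500
    cost = 40400 + 400*250 = 140400
step 4: join A via nl
    card(P join A) = 2500*50/(5) = 25000
    cost = 140400 + 2500*50 = 265400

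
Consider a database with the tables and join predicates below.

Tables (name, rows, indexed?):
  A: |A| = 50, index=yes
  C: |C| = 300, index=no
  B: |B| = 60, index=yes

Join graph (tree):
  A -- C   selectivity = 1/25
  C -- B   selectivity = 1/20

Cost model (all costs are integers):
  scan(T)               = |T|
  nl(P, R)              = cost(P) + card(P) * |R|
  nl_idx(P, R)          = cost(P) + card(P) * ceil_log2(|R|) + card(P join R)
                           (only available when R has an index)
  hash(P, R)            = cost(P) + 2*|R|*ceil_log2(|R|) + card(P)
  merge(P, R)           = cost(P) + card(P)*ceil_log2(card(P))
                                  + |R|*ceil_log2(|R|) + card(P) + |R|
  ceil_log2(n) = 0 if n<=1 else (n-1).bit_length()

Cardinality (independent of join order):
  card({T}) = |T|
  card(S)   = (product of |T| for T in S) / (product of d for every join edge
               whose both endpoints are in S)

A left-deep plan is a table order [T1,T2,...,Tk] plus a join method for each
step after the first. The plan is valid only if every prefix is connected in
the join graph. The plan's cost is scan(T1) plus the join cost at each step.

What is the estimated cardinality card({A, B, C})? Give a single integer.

1800

Tables in S: A(50), B(60), C(300)
Edges inside S: A-C(d=25), C-B(d=20)
numerator = 50 * 60 * 300 = 900000
denominator = 25 * 20 = 500
card(S) = 900000 / 500 = 1800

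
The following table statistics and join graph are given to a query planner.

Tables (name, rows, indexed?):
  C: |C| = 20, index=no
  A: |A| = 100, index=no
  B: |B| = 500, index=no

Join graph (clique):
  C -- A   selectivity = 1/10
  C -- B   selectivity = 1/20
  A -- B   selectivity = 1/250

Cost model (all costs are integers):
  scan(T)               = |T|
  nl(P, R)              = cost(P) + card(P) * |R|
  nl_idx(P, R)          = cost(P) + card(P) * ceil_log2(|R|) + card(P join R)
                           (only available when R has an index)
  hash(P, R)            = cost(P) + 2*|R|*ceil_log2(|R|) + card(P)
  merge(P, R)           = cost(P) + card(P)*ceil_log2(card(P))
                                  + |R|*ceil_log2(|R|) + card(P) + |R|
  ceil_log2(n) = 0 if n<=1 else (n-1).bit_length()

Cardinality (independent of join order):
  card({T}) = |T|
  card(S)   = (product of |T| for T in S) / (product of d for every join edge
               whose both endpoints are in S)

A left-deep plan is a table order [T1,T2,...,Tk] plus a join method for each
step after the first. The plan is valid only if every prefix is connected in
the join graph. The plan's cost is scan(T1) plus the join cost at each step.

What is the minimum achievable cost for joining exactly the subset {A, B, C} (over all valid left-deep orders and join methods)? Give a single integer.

Selinger DP over subsets of {A,B,C}:
  {C}: scan cost=20, card=20
  {A}: scan cost=100, card=100
  {B}: scan cost=500, card=500
  {AC}: card=200; try (C,hash)→400, (A,merge)→940, (C,merge)→1020, (A,hash)→1440, (A,nl)→2020, (C,nl)→2100; best=400 via (C,hash)
  {BC}: card=500; try (C,hash)→1200, (B,merge)→5140, (C,merge)→5620, (B,hash)→9040, (B,nl)→10020, (C,nl)→10500; best=1200 via (C,hash)
  {AB}: card=200; try (A,hash)→2400, (B,merge)→5900, (A,merge)→6300, (B,hash)→9200, (B,nl)→50100, (A,nl)→50500; best=2400 via (A,hash)
  {ABC}: card=20; try (C,hash)→2800, (A,hash)→3100, (C,merge)→4320, (C,nl)→6400, (A,merge)→7000, (B,merge)→7200 …(+3); best=2800 via (C,hash)

2800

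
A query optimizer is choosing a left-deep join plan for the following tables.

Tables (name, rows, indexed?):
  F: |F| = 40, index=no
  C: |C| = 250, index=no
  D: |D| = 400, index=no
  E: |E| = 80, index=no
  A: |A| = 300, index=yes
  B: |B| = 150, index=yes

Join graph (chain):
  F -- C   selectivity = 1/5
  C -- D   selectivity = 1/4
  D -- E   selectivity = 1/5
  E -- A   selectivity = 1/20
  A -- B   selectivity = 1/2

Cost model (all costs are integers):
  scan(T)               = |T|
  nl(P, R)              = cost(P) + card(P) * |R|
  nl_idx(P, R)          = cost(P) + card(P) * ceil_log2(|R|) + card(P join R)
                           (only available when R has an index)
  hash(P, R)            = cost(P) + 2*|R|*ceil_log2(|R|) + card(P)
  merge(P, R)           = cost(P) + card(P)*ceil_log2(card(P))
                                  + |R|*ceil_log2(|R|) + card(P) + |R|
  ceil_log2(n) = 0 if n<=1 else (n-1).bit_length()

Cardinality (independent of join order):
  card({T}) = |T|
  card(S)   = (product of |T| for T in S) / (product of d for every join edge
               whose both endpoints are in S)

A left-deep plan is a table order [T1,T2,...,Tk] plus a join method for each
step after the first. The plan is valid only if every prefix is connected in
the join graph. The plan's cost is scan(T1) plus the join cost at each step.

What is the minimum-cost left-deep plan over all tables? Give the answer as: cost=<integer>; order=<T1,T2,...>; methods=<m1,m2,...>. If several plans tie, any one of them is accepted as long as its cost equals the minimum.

cost=51419100; order=C,F,D,E,A,B; methods=hash,hash,hash,hash,hash

Selinger DP (subsets sized 1..n):
  {F}: scan cost=40, card=40
  {C}: scan cost=250, card=250
  {D}: scan cost=400, card=400
  {E}: scan cost=80, card=80
  {A}: scan cost=300, card=300
  {B}: scan cost=150, card=150
  {CF}: card=2000; try (F,hash)→980, (C,merge)→2570, (F,merge)→2780, (C,hash)→4080, (C,nl)→10040, (F,nl)→10250; best=980 via (F,hash)
  {CD}: card=25000; try (C,hash)→4800, (D,merge)→6500, (C,merge)→6650, (D,hash)→7700, (D,nl)→100250, (C,nl)→100400; best=4800 via (C,hash)
  {DE}: card=6400; try (E,hash)→1920, (D,merge)→4720, (E,merge)→5040, (D,hash)→7360, (D,nl)→32080, (E,nl)→32400; best=1920 via (E,hash)
  {AE}: card=1200; try (E,hash)→1720, (A,nl_idx)→2000, (A,merge)→3720, (E,merge)→3940, (A,hash)→5560, (A,nl)→24080 …(+1); best=1720 via (E,hash)
  {AB}: card=22500; try (B,hash)→3000, (A,merge)→4500, (B,merge)→4650, (A,hash)→5700, (A,nl_idx)→24000, (B,nl_idx)→25200 …(+2); best=3000 via (B,hash)
  {CDF}: card=200000; try (D,hash)→10180, (D,merge)→28980, (F,hash)→30280, (F,merge)→405080, (D,nl)→800980, (F,nl)→1004800; best=10180 via (D,hash)
  {CDE}: card=400000; try (C,hash)→12320, (E,hash)→30920, (C,merge)→93770, (E,merge)→405440, (C,nl)→1601920, (E,nl)→2004800; best=12320 via (C,hash)
  {ADE}: card=96000; try (D,hash)→10120, (A,hash)→13720, (D,merge)→20120, (A,merge)→94520, (A,nl_idx)→155520, (D,nl)→481720 …(+1); best=10120 via (D,hash)
  {ABE}: card=90000; try (B,hash)→5320, (B,merge)→17470, (E,hash)→26620, (B,nl_idx)→101320, (B,nl)→181720, (E,merge)→363640 …(+1); best=5320 via (B,hash)
  {CDEF}: card=3200000; try (E,hash)→211300, (F,hash)→412800, (E,merge)→3810820, (F,merge)→8012600, (E,nl)→16010180, (F,nl)→16012320; best=211300 via (E,hash)
  {ACDE}: card=6000000; try (C,hash)→110120, (A,hash)→417720, (C,merge)→1740370, (A,merge)→8015320, (A,nl_idx)→9612320, (C,nl)→24010120 …(+1); best=110120 via (C,hash)
  {ABDE}: card=7200000; try (D,hash)→102520, (B,hash)→108520, (D,merge)→1629320, (B,merge)→1739470, (B,nl_idx)→7978120, (B,nl)→14410120 …(+1); best=102520 via (D,hash)
  {ACDEF}: card=48000000; try (A,hash)→3416700, (F,hash)→6110600, (A,merge)→73814300, (A,nl_idx)→77011300, (F,merge)→144110400, (F,nl)→240110120 …(+1); best=3416700 via (A,hash)
  {ABCDE}: card=450000000; try (B,hash)→6112520, (C,hash)→7306520, (B,merge)→144111470, (C,merge)→172904770, (B,nl_idx)→498110120, (B,nl)→900110120 …(+1); best=6112520 via (B,hash)
  {ABCDEF}: card=3600000000; try (B,hash)→51419100, (F,hash)→456113000, (B,merge)→1299418050, (B,nl_idx)→3987416700, (B,nl)→7203416700, (F,merge)→13506112800 …(+1); best=51419100 via (B,hash)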